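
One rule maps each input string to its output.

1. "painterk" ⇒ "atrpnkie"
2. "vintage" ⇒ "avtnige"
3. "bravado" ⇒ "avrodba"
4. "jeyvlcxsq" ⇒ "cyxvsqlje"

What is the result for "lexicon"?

cxonlie

Looking at the pairs, the operation is to sort the characters into reverse alphabetical order, then move the last character to the front.
"lexicon" → "xonliec" → "cxonlie".
(Check on "vintage": → "vtnigea" → "avtnige" ✓)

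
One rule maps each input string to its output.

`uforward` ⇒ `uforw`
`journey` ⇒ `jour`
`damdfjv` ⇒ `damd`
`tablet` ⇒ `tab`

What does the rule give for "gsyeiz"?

gsy

Looking at the pairs, the operation is to delete the last 3 characters.
So "gsyeiz" becomes "gsy".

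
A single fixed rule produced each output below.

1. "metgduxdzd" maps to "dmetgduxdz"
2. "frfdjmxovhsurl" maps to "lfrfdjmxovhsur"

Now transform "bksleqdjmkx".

xbksleqdjmk

In each case the input is transformed by: move the last character to the front.
"bksleqdjmkx" → "xbksleqdjmk".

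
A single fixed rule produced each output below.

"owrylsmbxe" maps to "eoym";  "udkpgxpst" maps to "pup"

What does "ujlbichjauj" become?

uubh

The transformation: keep one character in every 3, starting at position 1 (positions 1st, 4th, 7th, ...), then move the last character to the front.
On "ujlbichjauj" that produces "uubh".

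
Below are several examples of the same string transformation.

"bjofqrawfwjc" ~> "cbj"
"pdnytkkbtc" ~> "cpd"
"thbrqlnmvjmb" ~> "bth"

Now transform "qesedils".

The pattern: move the last character to the front, then keep only the first 3 characters.
Working it through for "qesedils": intermediate "sqesedil", final "sqe".

sqe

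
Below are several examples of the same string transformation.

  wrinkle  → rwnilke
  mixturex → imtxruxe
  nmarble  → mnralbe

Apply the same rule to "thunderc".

htnuedcr

Looking at the pairs, the operation is to swap each adjacent pair of characters (1↔2, 3↔4, ...).
"thunderc" → "htnuedcr".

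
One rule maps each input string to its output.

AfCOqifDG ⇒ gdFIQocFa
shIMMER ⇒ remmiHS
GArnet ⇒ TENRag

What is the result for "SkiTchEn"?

The transformation: reverse the string, then flip the case of every letter.
Starting from "SkiTchEn": after the first operation, "nEhcTikS"; after the second, "NeHCtIKs".

NeHCtIKs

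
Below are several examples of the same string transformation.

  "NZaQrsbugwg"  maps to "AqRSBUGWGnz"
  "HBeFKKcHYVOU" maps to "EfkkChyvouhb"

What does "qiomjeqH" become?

OMJEQhQI

The rule is to move the first 2 characters to the end (rotate left by 2), then flip the case of every letter.
Working it through for "qiomjeqH": intermediate "omjeqHqi", final "OMJEQhQI".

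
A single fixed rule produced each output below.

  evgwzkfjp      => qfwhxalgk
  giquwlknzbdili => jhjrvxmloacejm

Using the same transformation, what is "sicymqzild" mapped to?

etjdznrajm

Rule — shift every letter 1 place forward in the alphabet (wrapping around), then move the last character to the front.
Starting from "sicymqzild": after the first operation, "tjdznrajme"; after the second, "etjdznrajm".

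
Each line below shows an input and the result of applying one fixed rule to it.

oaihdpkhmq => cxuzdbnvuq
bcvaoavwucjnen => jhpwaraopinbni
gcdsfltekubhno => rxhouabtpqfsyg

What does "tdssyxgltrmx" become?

The rule is to shift every letter 13 places forward in the alphabet (wrapping around) — i.e. ROT13, then swap the front and back halves of the string.
"tdssyxgltrmx" → "gqfflktygezk" → "tygezkgqfflk".

tygezkgqfflk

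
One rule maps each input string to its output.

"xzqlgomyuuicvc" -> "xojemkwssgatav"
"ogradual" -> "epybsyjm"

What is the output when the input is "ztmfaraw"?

Looking at the pairs, the operation is to move the first character to the end, then shift every letter 2 places backward in the alphabet (wrapping around).
"ztmfaraw" → "tmfarawz" → "rkdypyux".

rkdypyux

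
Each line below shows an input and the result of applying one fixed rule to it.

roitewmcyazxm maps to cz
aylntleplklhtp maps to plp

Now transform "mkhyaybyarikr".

yi

The pattern: keep one character in every 3, starting at position 2 (positions 2nd, 5th, 8th, ...), then delete the first 2 characters.
For "mkhyaybyarikr", step one produces "kayi"; step two turns that into "yi".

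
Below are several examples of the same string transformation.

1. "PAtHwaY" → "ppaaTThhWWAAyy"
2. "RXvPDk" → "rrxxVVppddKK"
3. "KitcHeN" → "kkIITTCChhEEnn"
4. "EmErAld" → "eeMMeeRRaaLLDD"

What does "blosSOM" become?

Rule — flip the case of every letter, then double every character.
For "blosSOM", step one produces "BLOSsom"; step two turns that into "BBLLOOSSssoomm".

BBLLOOSSssoomm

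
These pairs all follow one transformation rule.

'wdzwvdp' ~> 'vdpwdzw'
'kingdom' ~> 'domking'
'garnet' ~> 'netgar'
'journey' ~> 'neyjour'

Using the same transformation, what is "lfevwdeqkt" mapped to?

qktlfevwde

In each case the input is transformed by: move the last 3 characters to the front (rotate right by 3).
"lfevwdeqkt" → "qktlfevwde".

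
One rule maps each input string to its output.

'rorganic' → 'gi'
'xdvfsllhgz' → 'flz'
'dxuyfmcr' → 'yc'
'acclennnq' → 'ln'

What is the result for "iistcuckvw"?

What's happening: delete the first character, then keep one character in every 3, starting at position 3 (positions 3rd, 6th, 9th, ...).
"iistcuckvw" → "istcuckvw" → "tcw".

tcw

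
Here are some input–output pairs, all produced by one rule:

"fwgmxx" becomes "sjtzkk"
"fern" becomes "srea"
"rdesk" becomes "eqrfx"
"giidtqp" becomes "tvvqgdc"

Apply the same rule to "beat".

The rule is to shift every letter 13 places forward in the alphabet (wrapping around) — i.e. ROT13.
Doing the same to "beat": "orng".

orng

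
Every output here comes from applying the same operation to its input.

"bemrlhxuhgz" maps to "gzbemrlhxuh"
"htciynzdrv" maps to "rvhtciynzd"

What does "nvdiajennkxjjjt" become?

Each output is the input with this applied: move the last 2 characters to the front (rotate right by 2).
So "nvdiajennkxjjjt" becomes "jtnvdiajennkxjj".

jtnvdiajennkxjj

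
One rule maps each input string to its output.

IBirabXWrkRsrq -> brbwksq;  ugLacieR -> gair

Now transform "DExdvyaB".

edyb

Rule — keep every other character starting from the second (positions 2nd, 4th, 6th, ...), then convert every letter to lowercase.
On "DExdvyaB": the first step gives "EdyB", and the second then gives "edyb".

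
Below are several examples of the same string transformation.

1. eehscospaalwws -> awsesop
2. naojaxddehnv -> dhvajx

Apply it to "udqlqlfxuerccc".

eccdllx

The transformation: keep every other character starting from the second (positions 2nd, 4th, 6th, ...), then move the last 3 characters to the front (rotate right by 3).
For "udqlqlfxuerccc", step one produces "dllxecc"; step two turns that into "eccdllx".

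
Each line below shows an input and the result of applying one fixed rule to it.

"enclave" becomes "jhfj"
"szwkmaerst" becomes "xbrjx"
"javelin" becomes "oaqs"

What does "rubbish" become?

Looking at the pairs, the operation is to keep every other character starting from the first (positions 1st, 3rd, 5th, ...), then shift every letter 5 places forward in the alphabet (wrapping around).
Working it through for "rubbish": intermediate "rbih", final "wgnm".

wgnm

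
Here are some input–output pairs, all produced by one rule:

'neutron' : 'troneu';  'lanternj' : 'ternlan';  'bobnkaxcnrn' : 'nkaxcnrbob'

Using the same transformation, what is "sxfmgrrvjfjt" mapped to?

mgrrvjfjsxf

In each case the input is transformed by: delete the last character, then move the first 3 characters to the end (rotate left by 3).
"sxfmgrrvjfjt" → "mgrrvjfjsxf".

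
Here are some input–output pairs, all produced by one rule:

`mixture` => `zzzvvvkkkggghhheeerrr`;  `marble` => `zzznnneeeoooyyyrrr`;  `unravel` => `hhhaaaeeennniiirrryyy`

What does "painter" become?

cccnnnvvvaaagggrrreee

What's happening: repeat every character 3 times, then shift every letter 13 places forward in the alphabet (wrapping around) — i.e. ROT13.
For "painter", step one produces "pppaaaiiinnnttteeerrr"; step two turns that into "cccnnnvvvaaagggrrreee".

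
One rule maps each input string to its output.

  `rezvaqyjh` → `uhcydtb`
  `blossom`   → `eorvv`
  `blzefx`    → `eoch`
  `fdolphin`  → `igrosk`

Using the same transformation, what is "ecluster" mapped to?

hfoxvw

What's happening: delete the last 2 characters, then shift every letter 3 places forward in the alphabet (wrapping around).
"ecluster" → "eclust" → "hfoxvw".
(Check on "rezvaqyjh": → "rezvaqy" → "uhcydtb" ✓)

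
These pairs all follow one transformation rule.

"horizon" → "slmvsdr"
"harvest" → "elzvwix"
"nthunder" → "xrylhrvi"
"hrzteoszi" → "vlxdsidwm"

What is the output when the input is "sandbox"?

What's happening: swap each adjacent pair of characters (1↔2, 3↔4, ...), then shift every letter 4 places forward in the alphabet (wrapping around).
Starting from "sandbox": after the first operation, "asdnobx"; after the second, "ewhrsfb".

ewhrsfb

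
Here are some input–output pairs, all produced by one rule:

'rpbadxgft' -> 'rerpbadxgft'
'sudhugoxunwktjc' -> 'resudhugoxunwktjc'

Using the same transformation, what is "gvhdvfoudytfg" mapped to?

regvhdvfoudytfg

The rule is to prepend "re".
So "gvhdvfoudytfg" becomes "regvhdvfoudytfg".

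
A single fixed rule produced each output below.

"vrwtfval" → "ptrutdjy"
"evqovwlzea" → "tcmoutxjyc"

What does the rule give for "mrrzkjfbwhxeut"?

pkxphizdfucvrs

Looking at the pairs, the operation is to swap each adjacent pair of characters (1↔2, 3↔4, ...), then shift every letter 2 places backward in the alphabet (wrapping around).
So "mrrzkjfbwhxeut" becomes "pkxphizdfucvrs".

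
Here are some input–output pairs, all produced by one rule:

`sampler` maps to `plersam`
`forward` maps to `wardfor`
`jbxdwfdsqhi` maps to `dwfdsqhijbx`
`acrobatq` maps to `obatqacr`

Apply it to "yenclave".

The pattern: move the first 3 characters to the end (rotate left by 3).
For "yenclave" the result is "claveyen".

claveyen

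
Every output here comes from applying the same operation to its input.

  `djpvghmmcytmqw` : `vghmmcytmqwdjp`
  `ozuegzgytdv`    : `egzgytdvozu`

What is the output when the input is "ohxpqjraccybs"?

The transformation: move the first 3 characters to the end (rotate left by 3).
On "ohxpqjraccybs" that produces "pqjraccybsohx".

pqjraccybsohx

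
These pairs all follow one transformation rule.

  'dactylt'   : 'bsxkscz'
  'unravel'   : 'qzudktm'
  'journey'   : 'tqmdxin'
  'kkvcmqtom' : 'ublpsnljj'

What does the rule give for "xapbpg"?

oaofwz

The rule is to shift every letter 1 place backward in the alphabet (wrapping around), then move the first 2 characters to the end (rotate left by 2).
Starting from "xapbpg": after the first operation, "wzoaof"; after the second, "oaofwz".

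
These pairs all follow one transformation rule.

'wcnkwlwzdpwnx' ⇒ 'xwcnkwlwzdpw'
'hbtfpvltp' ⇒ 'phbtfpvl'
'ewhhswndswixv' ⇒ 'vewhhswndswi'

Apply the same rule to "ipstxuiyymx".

xipstxuiyy

Each output is the input with this applied: move the last 2 characters to the front (rotate right by 2), then delete the first character.
Starting from "ipstxuiyymx": after the first operation, "mxipstxuiyy"; after the second, "xipstxuiyy".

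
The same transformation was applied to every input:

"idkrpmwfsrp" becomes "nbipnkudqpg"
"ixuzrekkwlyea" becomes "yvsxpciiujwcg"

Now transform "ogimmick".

iegkkgam

In each case the input is transformed by: shift every letter 2 places backward in the alphabet (wrapping around), then swap the first and last characters.
For "ogimmick", step one produces "megkkgai"; step two turns that into "iegkkgam".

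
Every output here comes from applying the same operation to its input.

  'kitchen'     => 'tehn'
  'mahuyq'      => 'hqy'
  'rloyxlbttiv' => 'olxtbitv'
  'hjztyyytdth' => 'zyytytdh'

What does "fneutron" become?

ertno

The rule is to swap each adjacent pair of characters (1↔2, 3↔4, ...), then delete the first 3 characters.
"fneutron" → "nfuertno" → "ertno".
(Check on "hjztyyytdth": → "jhtzyytytdh" → "zyytytdh" ✓)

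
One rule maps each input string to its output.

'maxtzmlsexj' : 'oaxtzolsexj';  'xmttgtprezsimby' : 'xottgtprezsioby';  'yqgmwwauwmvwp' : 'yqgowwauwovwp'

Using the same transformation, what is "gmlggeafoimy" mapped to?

golggeafoioy

The transformation: replace every "m" with "o".
"gmlggeafoimy" → "golggeafoioy".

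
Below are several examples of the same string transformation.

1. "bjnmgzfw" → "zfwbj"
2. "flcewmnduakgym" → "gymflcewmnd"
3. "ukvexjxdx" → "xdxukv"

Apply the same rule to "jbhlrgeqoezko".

zkojbhlrge

Rule — move the last 3 characters to the front (rotate right by 3), then delete the last 3 characters.
Applying both steps to "jbhlrgeqoezko": "zkojbhlrgeqoe", then "zkojbhlrge".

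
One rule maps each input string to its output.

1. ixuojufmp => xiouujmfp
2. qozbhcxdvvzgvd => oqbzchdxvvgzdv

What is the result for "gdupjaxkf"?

dgpuajkxf

The rule is to swap each adjacent pair of characters (1↔2, 3↔4, ...).
For "gdupjaxkf" the result is "dgpuajkxf".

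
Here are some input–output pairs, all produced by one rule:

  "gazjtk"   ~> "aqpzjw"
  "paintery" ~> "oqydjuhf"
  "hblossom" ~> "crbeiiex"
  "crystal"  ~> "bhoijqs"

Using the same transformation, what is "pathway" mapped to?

oqjxmqf

The pattern: shift every letter 10 places backward in the alphabet (wrapping around), then swap the first and last characters.
"pathway" → "fqjxmqo" → "oqjxmqf".
(Check on "gazjtk": → "wqpzja" → "aqpzjw" ✓)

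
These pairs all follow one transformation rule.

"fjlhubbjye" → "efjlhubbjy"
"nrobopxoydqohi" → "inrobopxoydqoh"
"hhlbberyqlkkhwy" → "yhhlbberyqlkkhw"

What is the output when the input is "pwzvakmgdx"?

Rule — move the last character to the front.
On "pwzvakmgdx" that produces "xpwzvakmgd".

xpwzvakmgd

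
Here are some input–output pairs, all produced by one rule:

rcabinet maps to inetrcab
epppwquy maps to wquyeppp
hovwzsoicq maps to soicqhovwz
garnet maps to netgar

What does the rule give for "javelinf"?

The rule is to swap the front and back halves of the string.
Doing the same to "javelinf": "linfjave".

linfjave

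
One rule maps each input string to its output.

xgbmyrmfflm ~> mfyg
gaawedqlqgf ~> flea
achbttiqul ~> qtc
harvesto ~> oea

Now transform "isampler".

rps

In each case the input is transformed by: keep one character in every 3, starting at position 2 (positions 2nd, 5th, 8th, ...), then reverse the string.
On "isampler": the first step gives "spr", and the second then gives "rps".
(Check on "achbttiqul": → "ctq" → "qtc" ✓)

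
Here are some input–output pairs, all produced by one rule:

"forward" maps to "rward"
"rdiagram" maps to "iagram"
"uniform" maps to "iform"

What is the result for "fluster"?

The rule is to delete the first 2 characters.
For "fluster" the result is "uster".

uster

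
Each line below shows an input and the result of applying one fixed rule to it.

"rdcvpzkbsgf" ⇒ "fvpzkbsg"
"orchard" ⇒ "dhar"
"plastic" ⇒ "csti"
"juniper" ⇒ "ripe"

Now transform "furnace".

enac

The rule is to delete the first 3 characters, then move the last character to the front.
Starting from "furnace": after the first operation, "nace"; after the second, "enac".
(Check on "juniper": → "iper" → "ripe" ✓)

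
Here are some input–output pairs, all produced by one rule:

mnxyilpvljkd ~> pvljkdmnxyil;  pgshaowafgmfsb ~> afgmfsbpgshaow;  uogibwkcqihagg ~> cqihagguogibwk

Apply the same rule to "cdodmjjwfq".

Rule — swap the front and back halves of the string.
On "cdodmjjwfq" that produces "jjwfqcdodm".

jjwfqcdodm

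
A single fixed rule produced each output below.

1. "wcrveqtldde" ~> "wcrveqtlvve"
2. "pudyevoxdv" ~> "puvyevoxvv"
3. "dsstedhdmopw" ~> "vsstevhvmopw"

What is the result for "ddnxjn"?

Looking at the pairs, the operation is to replace every "d" with "v".
"ddnxjn" → "vvnxjn".

vvnxjn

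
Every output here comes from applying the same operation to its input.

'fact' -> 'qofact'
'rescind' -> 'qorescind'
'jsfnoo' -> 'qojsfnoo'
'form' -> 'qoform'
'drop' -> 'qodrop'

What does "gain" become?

qogain

The transformation: prepend "qo".
Applying that to "gain" gives "qogain".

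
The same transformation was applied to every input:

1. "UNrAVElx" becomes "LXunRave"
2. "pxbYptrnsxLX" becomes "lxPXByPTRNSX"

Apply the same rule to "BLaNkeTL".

tlblAnKE

The rule is to move the last 2 characters to the front (rotate right by 2), then flip the case of every letter.
So "BLaNkeTL" becomes "tlblAnKE".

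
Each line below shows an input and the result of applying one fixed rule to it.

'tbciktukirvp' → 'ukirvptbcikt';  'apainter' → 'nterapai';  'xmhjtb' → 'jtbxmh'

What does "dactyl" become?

tyldac

In each case the input is transformed by: swap the front and back halves of the string.
On "dactyl" that produces "tyldac".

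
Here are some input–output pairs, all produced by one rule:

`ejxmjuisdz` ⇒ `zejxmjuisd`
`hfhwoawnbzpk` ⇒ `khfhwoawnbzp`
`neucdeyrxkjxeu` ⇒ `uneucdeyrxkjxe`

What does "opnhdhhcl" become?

lopnhdhhc

Rule — move the last character to the front.
"opnhdhhcl" → "lopnhdhhc".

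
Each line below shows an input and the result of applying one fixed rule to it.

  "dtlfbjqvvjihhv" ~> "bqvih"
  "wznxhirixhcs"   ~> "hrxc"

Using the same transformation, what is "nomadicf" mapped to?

Each output is the input with this applied: keep every other character starting from the first (positions 1st, 3rd, 5th, ...), then delete the first 2 characters.
For "nomadicf", step one produces "nmdc"; step two turns that into "dc".
(Check on "wznxhirixhcs": → "wnhrxc" → "hrxc" ✓)

dc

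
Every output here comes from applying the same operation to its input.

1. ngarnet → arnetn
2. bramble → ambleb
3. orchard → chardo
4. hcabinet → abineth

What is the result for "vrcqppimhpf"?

cqppimhpfv

In each case the input is transformed by: move the first 2 characters to the end (rotate left by 2), then delete the last character.
Working it through for "vrcqppimhpf": intermediate "cqppimhpfvr", final "cqppimhpfv".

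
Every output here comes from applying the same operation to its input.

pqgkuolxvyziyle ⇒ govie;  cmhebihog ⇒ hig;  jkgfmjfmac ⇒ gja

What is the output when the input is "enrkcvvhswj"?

rvs

Each output is the input with this applied: keep one character in every 3, starting at position 3 (positions 3rd, 6th, 9th, ...).
On "enrkcvvhswj" that produces "rvs".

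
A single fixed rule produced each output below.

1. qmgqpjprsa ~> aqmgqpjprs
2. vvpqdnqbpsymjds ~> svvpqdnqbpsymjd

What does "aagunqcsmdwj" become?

In each case the input is transformed by: move the last character to the front.
So "aagunqcsmdwj" becomes "jaagunqcsmdw".

jaagunqcsmdw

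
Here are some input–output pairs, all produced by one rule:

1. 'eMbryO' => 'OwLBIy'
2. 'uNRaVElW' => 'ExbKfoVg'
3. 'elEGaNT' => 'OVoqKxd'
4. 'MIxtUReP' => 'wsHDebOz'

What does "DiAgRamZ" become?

What's happening: shift every letter 10 places forward in the alphabet (wrapping around), then flip the case of every letter.
"DiAgRamZ" → "NsKqBkwJ" → "nSkQbKWj".

nSkQbKWj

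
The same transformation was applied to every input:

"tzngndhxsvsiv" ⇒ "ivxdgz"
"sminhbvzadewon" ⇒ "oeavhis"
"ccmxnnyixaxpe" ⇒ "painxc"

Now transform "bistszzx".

Rule — reverse the string, then keep every other character starting from the second (positions 2nd, 4th, 6th, ...).
For "bistszzx" the result is "zssb".

zssb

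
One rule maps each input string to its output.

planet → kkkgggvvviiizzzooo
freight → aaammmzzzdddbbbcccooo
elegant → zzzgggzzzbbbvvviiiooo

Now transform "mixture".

hhhdddsssooopppmmmzzz

The pattern: repeat every character 3 times, then shift every letter 5 places backward in the alphabet (wrapping around).
"mixture" → "mmmiiixxxtttuuurrreee" → "hhhdddsssooopppmmmzzz".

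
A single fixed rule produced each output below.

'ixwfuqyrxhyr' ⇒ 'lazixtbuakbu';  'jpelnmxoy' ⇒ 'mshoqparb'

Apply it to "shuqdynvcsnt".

Rule — shift every letter 3 places forward in the alphabet (wrapping around).
Doing the same to "shuqdynvcsnt": "vkxtgbqyfvqw".

vkxtgbqyfvqw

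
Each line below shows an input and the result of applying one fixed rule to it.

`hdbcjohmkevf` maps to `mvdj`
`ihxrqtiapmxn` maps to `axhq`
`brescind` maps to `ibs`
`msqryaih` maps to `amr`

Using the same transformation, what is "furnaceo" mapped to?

Looking at the pairs, the operation is to swap the front and back halves of the string, then keep one character in every 3, starting at position 2 (positions 2nd, 5th, 8th, ...).
"furnaceo" → "aceofurn" → "cfn".

cfn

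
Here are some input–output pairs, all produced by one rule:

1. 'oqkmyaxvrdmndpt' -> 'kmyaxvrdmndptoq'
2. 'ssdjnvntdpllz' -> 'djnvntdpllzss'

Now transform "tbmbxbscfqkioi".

mbxbscfqkioitb

Rule — move the first 2 characters to the end (rotate left by 2).
Applying that to "tbmbxbscfqkioi" gives "mbxbscfqkioitb".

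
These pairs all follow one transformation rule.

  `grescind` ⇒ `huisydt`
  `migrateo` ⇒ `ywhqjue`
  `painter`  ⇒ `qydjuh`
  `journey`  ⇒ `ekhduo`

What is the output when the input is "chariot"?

xqhyej

The rule is to delete the first character, then shift every letter 10 places backward in the alphabet (wrapping around).
On "chariot" that produces "xqhyej".
(Check on "journey": → "ourney" → "ekhduo" ✓)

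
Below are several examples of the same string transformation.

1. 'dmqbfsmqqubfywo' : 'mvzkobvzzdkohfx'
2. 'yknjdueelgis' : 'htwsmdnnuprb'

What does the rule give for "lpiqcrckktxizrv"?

Looking at the pairs, the operation is to shift every letter 9 places forward in the alphabet (wrapping around).
Applying that to "lpiqcrckktxizrv" gives "uyrzlalttcgriae".

uyrzlalttcgriae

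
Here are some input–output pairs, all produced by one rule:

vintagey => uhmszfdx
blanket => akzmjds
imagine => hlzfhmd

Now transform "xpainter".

wozhmsdq

In each case the input is transformed by: shift every letter 1 place backward in the alphabet (wrapping around).
Doing the same to "xpainter": "wozhmsdq".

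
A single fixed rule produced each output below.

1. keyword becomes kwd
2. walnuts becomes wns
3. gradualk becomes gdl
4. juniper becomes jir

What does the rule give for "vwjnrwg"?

In each case the input is transformed by: keep one character in every 3, starting at position 1 (positions 1st, 4th, 7th, ...).
Doing the same to "vwjnrwg": "vng".

vng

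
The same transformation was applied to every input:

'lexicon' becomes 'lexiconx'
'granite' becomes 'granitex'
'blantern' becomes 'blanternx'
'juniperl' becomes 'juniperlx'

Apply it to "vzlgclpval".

vzlgclpvalx

In each case the input is transformed by: append "x".
For "vzlgclpval" the result is "vzlgclpvalx".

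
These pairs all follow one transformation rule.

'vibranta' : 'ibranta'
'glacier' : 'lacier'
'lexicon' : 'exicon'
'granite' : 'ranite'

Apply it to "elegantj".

The rule is to delete the first character.
So "elegantj" becomes "legantj".

legantj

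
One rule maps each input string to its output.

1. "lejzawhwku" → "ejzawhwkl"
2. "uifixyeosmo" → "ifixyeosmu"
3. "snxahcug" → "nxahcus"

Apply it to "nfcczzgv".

fcczzgn

Looking at the pairs, the operation is to swap the first and last characters, then delete the first character.
"nfcczzgv" → "vfcczzgn" → "fcczzgn".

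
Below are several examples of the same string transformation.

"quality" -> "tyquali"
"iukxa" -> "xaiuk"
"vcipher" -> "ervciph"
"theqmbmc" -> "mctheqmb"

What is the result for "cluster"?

erclust

The pattern: move the last 2 characters to the front (rotate right by 2).
So "cluster" becomes "erclust".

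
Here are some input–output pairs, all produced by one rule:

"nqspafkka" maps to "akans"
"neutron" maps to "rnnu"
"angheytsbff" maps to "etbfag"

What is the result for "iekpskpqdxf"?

spdfik

Each output is the input with this applied: keep every other character starting from the first (positions 1st, 3rd, 5th, ...), then move the first 2 characters to the end (rotate left by 2).
"iekpskpqdxf" → "ikspdf" → "spdfik".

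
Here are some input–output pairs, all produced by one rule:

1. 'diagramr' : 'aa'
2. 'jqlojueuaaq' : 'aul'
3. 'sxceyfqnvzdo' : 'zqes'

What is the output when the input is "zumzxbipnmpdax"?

dnbm

The rule is to reverse the string, then keep one character in every 3, starting at position 3 (positions 3rd, 6th, 9th, ...).
Applying both steps to "zumzxbipnmpdax": "xadpmnpibxzmuz", then "dnbm".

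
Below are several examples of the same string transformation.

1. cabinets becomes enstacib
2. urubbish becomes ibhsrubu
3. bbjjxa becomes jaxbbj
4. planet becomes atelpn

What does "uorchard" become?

ahdroucr

Rule — swap each adjacent pair of characters (1↔2, 3↔4, ...), then swap the front and back halves of the string.
"uorchard" → "oucrahdr" → "ahdroucr".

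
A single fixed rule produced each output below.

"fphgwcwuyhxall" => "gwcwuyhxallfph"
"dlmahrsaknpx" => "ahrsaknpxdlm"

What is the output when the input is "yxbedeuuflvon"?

edeuuflvonyxb

The transformation: move the first 3 characters to the end (rotate left by 3).
Applying that to "yxbedeuuflvon" gives "edeuuflvonyxb".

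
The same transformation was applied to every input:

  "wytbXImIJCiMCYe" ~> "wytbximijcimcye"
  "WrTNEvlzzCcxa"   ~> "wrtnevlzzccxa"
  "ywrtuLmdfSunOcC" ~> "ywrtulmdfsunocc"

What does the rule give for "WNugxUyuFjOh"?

wnugxuyufjoh

The rule is to convert every letter to lowercase.
So "WNugxUyuFjOh" becomes "wnugxuyufjoh".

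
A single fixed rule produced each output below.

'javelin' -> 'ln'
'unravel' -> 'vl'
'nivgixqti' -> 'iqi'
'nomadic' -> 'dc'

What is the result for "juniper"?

Each output is the input with this applied: keep every other character starting from the first (positions 1st, 3rd, 5th, ...), then delete the first 2 characters.
On "juniper" that produces "pr".

pr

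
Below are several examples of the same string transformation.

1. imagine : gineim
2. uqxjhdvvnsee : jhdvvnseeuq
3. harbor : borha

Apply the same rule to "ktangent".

Rule — move the first 3 characters to the end (rotate left by 3), then delete the last character.
"ktangent" → "ngentkta" → "ngentkt".

ngentkt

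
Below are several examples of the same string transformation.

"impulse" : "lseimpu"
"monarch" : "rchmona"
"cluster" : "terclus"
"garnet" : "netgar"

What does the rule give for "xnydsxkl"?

xklxnyds

Looking at the pairs, the operation is to move the last 3 characters to the front (rotate right by 3).
Doing the same to "xnydsxkl": "xklxnyds".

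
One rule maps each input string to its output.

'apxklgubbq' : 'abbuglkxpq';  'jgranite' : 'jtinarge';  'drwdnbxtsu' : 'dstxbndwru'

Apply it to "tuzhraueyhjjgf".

Rule — swap the first and last characters, then reverse the string.
Starting from "tuzhraueyhjjgf": after the first operation, "fuzhraueyhjjgt"; after the second, "tgjjhyeuarhzuf".
(Check on "apxklgubbq": → "qpxklgubba" → "abbuglkxpq" ✓)

tgjjhyeuarhzuf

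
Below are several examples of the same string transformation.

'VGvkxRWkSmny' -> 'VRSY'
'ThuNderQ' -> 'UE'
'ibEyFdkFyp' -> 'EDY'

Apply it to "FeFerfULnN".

FFN

The transformation: keep one character in every 3, starting at position 3 (positions 3rd, 6th, 9th, ...), then convert every letter to uppercase.
Applying both steps to "FeFerfULnN": "Ffn", then "FFN".
(Check on "ibEyFdkFyp": → "Edy" → "EDY" ✓)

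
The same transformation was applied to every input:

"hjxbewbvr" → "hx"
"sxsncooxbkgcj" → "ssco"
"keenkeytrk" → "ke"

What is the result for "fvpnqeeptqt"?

fpq

Each output is the input with this applied: keep every other character starting from the first (positions 1st, 3rd, 5th, ...), then delete the last 3 characters.
Working it through for "fvpnqeeptqt": intermediate "fpqett", final "fpq".
(Check on "sxsncooxbkgcj": → "sscobgj" → "ssco" ✓)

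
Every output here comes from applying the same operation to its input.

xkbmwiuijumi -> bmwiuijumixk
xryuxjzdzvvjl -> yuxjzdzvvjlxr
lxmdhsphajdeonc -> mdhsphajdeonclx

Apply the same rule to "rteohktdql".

Looking at the pairs, the operation is to move the first 2 characters to the end (rotate left by 2).
For "rteohktdql" the result is "eohktdqlrt".

eohktdqlrt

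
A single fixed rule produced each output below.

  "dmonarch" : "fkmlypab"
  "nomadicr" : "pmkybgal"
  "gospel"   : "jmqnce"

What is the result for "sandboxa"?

yylbzmvq

The rule is to swap the first and last characters, then shift every letter 2 places backward in the alphabet (wrapping around).
Starting from "sandboxa": after the first operation, "aandboxs"; after the second, "yylbzmvq".
(Check on "dmonarch": → "hmonarcd" → "fkmlypab" ✓)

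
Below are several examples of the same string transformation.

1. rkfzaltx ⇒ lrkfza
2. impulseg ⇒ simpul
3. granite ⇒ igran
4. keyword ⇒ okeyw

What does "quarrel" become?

rquar

The pattern: delete the last 2 characters, then move the last character to the front.
Applying both steps to "quarrel": "quarr", then "rquar".
(Check on "impulseg": → "impuls" → "simpul" ✓)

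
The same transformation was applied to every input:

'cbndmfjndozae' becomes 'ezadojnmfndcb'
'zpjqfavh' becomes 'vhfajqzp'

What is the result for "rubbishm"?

The rule is to swap each adjacent pair of characters (1↔2, 3↔4, ...), then reverse the string.
On "rubbishm": the first step gives "urbbsimh", and the second then gives "hmisbbru".
(Check on "cbndmfjndozae": → "bcdnfmnjodaze" → "ezadojnmfndcb" ✓)

hmisbbru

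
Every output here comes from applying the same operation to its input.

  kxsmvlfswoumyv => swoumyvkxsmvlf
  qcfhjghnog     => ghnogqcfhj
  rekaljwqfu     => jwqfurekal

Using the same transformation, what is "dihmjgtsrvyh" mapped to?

tsrvyhdihmjg

In each case the input is transformed by: swap the front and back halves of the string.
Applying that to "dihmjgtsrvyh" gives "tsrvyhdihmjg".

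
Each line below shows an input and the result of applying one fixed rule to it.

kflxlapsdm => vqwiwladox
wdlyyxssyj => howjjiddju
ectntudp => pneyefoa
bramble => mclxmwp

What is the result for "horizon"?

The transformation: shift every letter 11 places forward in the alphabet (wrapping around).
"horizon" → "szctkzy".

szctkzy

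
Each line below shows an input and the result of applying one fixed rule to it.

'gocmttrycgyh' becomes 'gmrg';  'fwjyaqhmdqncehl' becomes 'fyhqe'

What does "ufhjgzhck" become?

The pattern: keep one character in every 3, starting at position 1 (positions 1st, 4th, 7th, ...).
On "ufhjgzhck" that produces "ujh".

ujh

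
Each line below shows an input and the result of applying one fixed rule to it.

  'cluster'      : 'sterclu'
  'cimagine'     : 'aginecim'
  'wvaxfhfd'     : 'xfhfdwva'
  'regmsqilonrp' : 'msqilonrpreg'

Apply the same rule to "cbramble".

amblecbr

Looking at the pairs, the operation is to move the first 3 characters to the end (rotate left by 3).
On "cbramble" that produces "amblecbr".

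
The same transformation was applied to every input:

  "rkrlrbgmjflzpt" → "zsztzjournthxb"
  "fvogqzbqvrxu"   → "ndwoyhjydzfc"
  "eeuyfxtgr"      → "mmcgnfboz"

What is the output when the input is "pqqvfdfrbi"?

Looking at the pairs, the operation is to shift every letter 8 places forward in the alphabet (wrapping around).
So "pqqvfdfrbi" becomes "xyydnlnzjq".

xyydnlnzjq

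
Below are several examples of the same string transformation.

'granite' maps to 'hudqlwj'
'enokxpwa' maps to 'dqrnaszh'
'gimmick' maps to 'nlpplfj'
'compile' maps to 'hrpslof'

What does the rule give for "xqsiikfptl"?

otvllniswa

The pattern: swap the first and last characters, then shift every letter 3 places forward in the alphabet (wrapping around).
Applying both steps to "xqsiikfptl": "lqsiikfptx", then "otvllniswa".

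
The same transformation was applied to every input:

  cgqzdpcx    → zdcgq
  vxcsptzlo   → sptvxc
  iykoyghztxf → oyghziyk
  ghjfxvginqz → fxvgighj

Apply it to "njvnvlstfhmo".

Rule — delete the last 3 characters, then move the first 3 characters to the end (rotate left by 3).
On "njvnvlstfhmo": the first step gives "njvnvlstf", and the second then gives "nvlstfnjv".

nvlstfnjv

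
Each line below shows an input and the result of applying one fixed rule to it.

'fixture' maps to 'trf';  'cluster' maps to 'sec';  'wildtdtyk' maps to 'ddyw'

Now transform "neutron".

ton

The transformation: move the first 2 characters to the end (rotate left by 2), then keep every other character starting from the second (positions 2nd, 4th, 6th, ...).
Working it through for "neutron": intermediate "utronne", final "ton".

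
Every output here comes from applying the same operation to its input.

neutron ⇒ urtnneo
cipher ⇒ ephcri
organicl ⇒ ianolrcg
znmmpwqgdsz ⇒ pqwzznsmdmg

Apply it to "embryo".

The transformation: take characters alternately from the front and the back (1st, last, 2nd, 2nd-last, ...), then move the last 3 characters to the front (rotate right by 3).
For "embryo", step one produces "eomybr"; step two turns that into "ybreom".

ybreom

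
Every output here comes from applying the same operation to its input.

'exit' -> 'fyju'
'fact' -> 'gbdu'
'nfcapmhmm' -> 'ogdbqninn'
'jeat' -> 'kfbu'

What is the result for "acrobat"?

bdspcbu

The rule is to shift every letter 1 place forward in the alphabet (wrapping around).
For "acrobat" the result is "bdspcbu".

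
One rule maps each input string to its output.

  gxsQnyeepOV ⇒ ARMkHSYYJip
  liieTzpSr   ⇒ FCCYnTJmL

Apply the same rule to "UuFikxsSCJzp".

oOzCERMmwdTJ

In each case the input is transformed by: flip the case of every letter, then shift every letter 6 places backward in the alphabet (wrapping around).
Starting from "UuFikxsSCJzp": after the first operation, "uUfIKXSscjZP"; after the second, "oOzCERMmwdTJ".
(Check on "liieTzpSr": → "LIIEtZPsR" → "FCCYnTJmL" ✓)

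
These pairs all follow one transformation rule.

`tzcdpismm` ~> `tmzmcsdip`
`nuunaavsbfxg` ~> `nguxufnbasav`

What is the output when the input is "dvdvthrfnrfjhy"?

In each case the input is transformed by: take characters alternately from the front and the back (1st, last, 2nd, 2nd-last, ...).
For "dvdvthrfnrfjhy" the result is "dyvhdjvftrhnrf".

dyvhdjvftrhnrf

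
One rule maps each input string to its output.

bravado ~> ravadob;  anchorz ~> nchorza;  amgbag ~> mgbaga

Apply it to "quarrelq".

uarrelqq

The rule is to move the first character to the end.
For "quarrelq" the result is "uarrelqq".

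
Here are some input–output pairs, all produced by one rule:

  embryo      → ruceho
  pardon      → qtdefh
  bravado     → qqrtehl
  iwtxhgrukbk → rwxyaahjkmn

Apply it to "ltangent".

In each case the input is transformed by: sort the characters into alphabetical order, then shift every letter 10 places backward in the alphabet (wrapping around).
"ltangent" → "aeglnntt" → "quwbddjj".
(Check on "pardon": → "adnopr" → "qtdefh" ✓)

quwbddjj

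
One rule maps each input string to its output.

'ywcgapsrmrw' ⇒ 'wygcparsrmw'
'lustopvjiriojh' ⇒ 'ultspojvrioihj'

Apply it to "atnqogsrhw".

taqngorswh

The rule is to swap each adjacent pair of characters (1↔2, 3↔4, ...).
On "atnqogsrhw" that produces "taqngorswh".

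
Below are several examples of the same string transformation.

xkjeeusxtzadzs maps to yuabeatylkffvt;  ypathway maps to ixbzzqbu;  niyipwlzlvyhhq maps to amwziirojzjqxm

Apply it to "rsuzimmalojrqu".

Each output is the input with this applied: shift every letter 1 place forward in the alphabet (wrapping around), then swap the front and back halves of the string.
For "rsuzimmalojrqu", step one produces "stvajnnbmpksrv"; step two turns that into "bmpksrvstvajnn".

bmpksrvstvajnn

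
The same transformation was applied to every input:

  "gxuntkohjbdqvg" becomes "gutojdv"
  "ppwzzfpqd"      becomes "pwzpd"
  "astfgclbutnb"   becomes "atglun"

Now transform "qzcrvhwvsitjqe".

The pattern: keep every other character starting from the first (positions 1st, 3rd, 5th, ...).
So "qzcrvhwvsitjqe" becomes "qcvwstq".

qcvwstq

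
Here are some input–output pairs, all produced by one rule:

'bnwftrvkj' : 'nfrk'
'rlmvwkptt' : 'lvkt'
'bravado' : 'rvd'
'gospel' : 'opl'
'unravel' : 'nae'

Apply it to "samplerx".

The pattern: keep every other character starting from the second (positions 2nd, 4th, 6th, ...).
On "samplerx" that produces "apex".

apex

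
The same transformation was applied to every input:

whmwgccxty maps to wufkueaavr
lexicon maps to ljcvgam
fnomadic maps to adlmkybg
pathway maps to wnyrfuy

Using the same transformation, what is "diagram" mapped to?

kbgyepy

In each case the input is transformed by: shift every letter 2 places backward in the alphabet (wrapping around), then move the last character to the front.
On "diagram" that produces "kbgyepy".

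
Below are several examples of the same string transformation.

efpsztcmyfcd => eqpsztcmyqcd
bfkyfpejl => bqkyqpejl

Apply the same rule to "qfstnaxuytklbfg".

qqstnaxuytklbqg

The pattern: replace every "f" with "q".
Applying that to "qfstnaxuytklbfg" gives "qqstnaxuytklbqg".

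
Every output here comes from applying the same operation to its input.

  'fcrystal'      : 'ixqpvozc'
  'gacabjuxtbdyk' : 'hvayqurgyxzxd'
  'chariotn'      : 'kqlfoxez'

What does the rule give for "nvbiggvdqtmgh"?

edjqnasddfysk

What's happening: shift every letter 3 places backward in the alphabet (wrapping around), then reverse the string.
For "nvbiggvdqtmgh" the result is "edjqnasddfysk".
(Check on "chariotn": → "zexoflqk" → "kqlfoxez" ✓)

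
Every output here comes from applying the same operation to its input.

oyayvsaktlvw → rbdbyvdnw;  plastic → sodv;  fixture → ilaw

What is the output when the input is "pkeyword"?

What's happening: shift every letter 3 places forward in the alphabet (wrapping around), then delete the last 3 characters.
"pkeyword" → "snhbzrug" → "snhbz".

snhbz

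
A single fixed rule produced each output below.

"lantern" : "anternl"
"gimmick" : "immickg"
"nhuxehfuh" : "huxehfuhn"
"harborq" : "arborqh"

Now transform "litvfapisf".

itvfapisfl

The transformation: move the first character to the end.
For "litvfapisf" the result is "itvfapisfl".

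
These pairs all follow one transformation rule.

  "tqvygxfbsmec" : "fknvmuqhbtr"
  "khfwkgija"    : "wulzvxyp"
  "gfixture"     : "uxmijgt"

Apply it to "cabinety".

pqxctin

Rule — shift every letter 11 places backward in the alphabet (wrapping around), then delete the first character.
Working it through for "cabinety": intermediate "rpqxctin", final "pqxctin".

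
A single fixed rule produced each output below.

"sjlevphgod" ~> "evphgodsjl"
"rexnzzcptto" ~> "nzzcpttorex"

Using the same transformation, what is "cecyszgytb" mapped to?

yszgytbcec

Each output is the input with this applied: move the first 3 characters to the end (rotate left by 3).
So "cecyszgytb" becomes "yszgytbcec".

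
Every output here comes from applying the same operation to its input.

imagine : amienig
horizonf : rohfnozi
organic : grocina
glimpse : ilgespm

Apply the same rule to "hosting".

sohgnit

The transformation: move the first 3 characters to the end (rotate left by 3), then reverse the string.
For "hosting", step one produces "tinghos"; step two turns that into "sohgnit".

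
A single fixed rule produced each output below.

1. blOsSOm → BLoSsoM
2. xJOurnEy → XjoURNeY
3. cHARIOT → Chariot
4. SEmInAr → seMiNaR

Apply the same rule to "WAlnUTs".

The pattern: flip the case of every letter.
On "WAlnUTs" that produces "waLNutS".

waLNutS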